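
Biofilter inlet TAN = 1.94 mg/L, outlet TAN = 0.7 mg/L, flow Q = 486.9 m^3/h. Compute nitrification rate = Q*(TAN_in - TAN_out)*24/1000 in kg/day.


Concentration drop: TAN_in - TAN_out = 1.94 - 0.7 = 1.24 mg/L
Hourly TAN removed = Q * dTAN = 486.9 m^3/h * 1.24 mg/L = 603.756 g/h  (m^3/h * mg/L = g/h)
Daily TAN removed = 603.756 * 24 = 14490.144 g/day
Convert to kg/day: 14490.144 / 1000 = 14.490144 kg/day

14.490144 kg/day


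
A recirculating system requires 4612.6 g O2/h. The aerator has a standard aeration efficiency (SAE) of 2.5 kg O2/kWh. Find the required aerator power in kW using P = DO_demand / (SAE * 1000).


SAE in g O2/kWh = 2.5 * 1000 = 2500 g/kWh
P = DO_demand / SAE_g = 4612.6 / 2500 = 1.84504 kW

1.84504 kW


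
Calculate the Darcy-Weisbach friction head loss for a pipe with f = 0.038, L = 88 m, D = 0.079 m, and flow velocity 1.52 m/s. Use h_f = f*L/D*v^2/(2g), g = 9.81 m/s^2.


v^2 = 1.52^2 = 2.3104 m^2/s^2
L/D = 88/0.079 = 1113.9241
h_f = f*(L/D)*v^2/(2g) = 0.038 * 1113.9241 * 2.3104 / 19.62 = 4.98457 m

4.98457 m


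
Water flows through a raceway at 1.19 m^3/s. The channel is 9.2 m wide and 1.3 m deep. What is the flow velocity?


Cross-sectional area = W * d = 9.2 * 1.3 = 11.96 m^2
Velocity = Q / A = 1.19 / 11.96 = 0.0994983 m/s

0.0994983 m/s


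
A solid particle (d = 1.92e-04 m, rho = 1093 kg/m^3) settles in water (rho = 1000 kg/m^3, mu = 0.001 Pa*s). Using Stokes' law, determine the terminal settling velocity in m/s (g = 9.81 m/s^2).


Density difference: rho_p - rho_f = 1093 - 1000 = 93 kg/m^3
d^2 = (1.92e-04)^2 = 3.6864e-08 m^2
Numerator = (rho_p - rho_f) * g * d^2 = 93 * 9.81 * 3.6864e-08 = 3.3632133e-05
Denominator = 18 * mu = 18 * 0.001 = 0.018
v_s = 3.3632133e-05 / 0.018 = 0.00186845 m/s
Check: Re = rho_f * v_s * d / mu = 1000 * 0.00186845 * 1.92e-04 / 0.001 = 0.359 < 1, so Stokes' law applies.

0.00186845 m/s


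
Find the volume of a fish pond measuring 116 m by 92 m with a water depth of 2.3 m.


Base area = L * W = 116 * 92 = 10672 m^2
Volume = area * depth = 10672 * 2.3 = 24545.6 m^3

24545.6 m^3


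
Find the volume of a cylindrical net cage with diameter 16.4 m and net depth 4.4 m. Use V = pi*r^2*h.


r = d/2 = 16.4/2 = 8.2 m
Base area = pi*r^2 = pi*8.2^2 = 211.24069 m^2
Volume = 211.24069 * 4.4 = 929.459 m^3

929.459 m^3


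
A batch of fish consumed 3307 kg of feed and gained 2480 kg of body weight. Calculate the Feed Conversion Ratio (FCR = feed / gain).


FCR = feed consumed / weight gained
FCR = 3307 kg / 2480 kg = 1.33347

1.33347


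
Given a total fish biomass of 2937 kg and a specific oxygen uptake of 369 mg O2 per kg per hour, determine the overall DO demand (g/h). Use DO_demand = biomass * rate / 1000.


Total O2 consumption (mg/h) = 2937 kg * 369 mg/(kg*h) = 1083753 mg/h
Convert to g/h: 1083753 / 1000 = 1083.753 g/h

1083.753 g/h


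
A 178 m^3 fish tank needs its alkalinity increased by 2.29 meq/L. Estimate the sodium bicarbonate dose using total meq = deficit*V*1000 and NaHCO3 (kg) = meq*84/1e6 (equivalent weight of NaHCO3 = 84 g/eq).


Tank volume in L = 178 m^3 * 1000 = 178000 L
Total meq required = 2.29 meq/L * 178000 L = 407620 meq
NaHCO3 mass = 407620 meq * 84 mg/meq / 1e6 = 34.2401 kg

34.2401 kg


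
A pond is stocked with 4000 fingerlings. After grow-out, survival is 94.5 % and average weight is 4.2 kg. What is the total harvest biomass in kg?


Survivors = 4000 * 94.5/100 = 3780 fish
Harvest biomass = survivors * W_f = 3780 * 4.2 = 15876 kg

15876 kg


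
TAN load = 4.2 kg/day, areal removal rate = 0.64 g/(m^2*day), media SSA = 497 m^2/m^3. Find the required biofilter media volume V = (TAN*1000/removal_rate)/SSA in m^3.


A = 4.2*1000 / 0.64 = 6562.5 m^2
V = 6562.5 / 497 = 13.2042

13.2042 m^3


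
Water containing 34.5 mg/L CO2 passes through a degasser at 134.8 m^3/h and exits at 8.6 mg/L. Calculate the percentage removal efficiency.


CO2_out / CO2_in = 8.6 / 34.5 = 0.24927536
Fraction remaining = 0.24927536
efficiency = (1 - 0.24927536) * 100 = 75.0725 %

75.0725 %


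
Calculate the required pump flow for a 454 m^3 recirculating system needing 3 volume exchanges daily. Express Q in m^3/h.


Daily recirculation volume = 454 m^3 * 3 = 1362 m^3/day
Flow rate Q = daily volume / 24 h = 1362 / 24 = 56.75 m^3/h

56.75 m^3/h


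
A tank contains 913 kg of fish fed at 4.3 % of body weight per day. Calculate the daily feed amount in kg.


Feeding rate fraction = 4.3% / 100 = 0.043
Daily feed = 913 kg * 0.043 = 39.259 kg/day

39.259 kg/day


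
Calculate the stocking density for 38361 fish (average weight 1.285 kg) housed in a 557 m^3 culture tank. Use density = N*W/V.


Total biomass = 38361 fish * 1.285 kg = 49293.885 kg
Density = total biomass / volume = 49293.885 / 557 = 88.4989 kg/m^3

88.4989 kg/m^3


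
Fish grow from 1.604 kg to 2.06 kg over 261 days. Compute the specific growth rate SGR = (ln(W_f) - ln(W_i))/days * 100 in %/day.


ln(W_f) = ln(2.06) = 0.72270598
ln(W_i) = ln(1.604) = 0.47250051
ln(W_f) - ln(W_i) = 0.72270598 - 0.47250051 = 0.25020547
SGR = 0.25020547 / 261 * 100 = 0.0958642 %/day

0.0958642 %/day


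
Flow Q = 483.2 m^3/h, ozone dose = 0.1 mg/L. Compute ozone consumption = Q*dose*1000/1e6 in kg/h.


O3 demand (mg/h) = Q * dose * 1000 = 483.2 * 0.1 * 1000 = 48320 mg/h
Convert mg to kg: 48320 / 1e6 = 0.04832 kg/h

0.04832 kg/h


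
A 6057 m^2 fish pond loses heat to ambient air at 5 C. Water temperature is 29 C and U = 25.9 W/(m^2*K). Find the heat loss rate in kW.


Temperature difference dT = 29 - 5 = 24 K
Heat loss (W) = U * A * dT = 25.9 * 6057 * 24 = 3765031.2 W
Convert to kW: 3765031.2 / 1000 = 3765.0312 kW

3765.0312 kW


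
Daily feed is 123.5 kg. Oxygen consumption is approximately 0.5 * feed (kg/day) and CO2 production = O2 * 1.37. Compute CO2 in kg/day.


O2 = 123.5 * 0.5 = 61.75
CO2 = 61.75 * 1.37 = 84.5975

84.5975 kg/day


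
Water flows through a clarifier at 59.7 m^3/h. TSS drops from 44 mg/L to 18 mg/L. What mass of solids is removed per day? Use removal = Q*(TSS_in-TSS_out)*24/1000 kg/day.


Concentration drop: TSS_in - TSS_out = 44 - 18 = 26 mg/L
Hourly solids removed = Q * dTSS = 59.7 m^3/h * 26 mg/L = 1552.2 g/h  (m^3/h * mg/L = g/h)
Daily solids removed = 1552.2 * 24 = 37252.8 g/day
Convert g to kg: 37252.8 / 1000 = 37.2528 kg/day

37.2528 kg/day


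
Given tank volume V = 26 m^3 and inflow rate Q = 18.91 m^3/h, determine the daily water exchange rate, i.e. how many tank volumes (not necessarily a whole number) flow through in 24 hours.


Daily flow volume = 18.91 m^3/h * 24 h = 453.84 m^3/day
Exchanges = daily flow / tank volume = 453.84 / 26 = 17.4554 exchanges/day

17.4554 exchanges/day


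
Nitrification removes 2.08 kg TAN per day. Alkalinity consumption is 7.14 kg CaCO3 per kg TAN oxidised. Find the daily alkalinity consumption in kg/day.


Alkalinity factor: 7.14 kg CaCO3 consumed per kg TAN nitrified
alk = 2.08 kg TAN * 7.14 = 14.8512 kg CaCO3/day

14.8512 kg CaCO3/day


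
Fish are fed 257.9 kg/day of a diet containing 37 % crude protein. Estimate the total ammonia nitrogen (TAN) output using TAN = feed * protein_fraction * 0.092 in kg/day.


Protein in feed = 257.9 * 37/100 = 95.423 kg/day
TAN = protein * 0.092 = 95.423 * 0.092 = 8.778916 kg/day

8.778916 kg/day


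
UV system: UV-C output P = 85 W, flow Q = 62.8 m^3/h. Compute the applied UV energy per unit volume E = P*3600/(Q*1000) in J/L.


Energy delivered per hour = 85 W * 3600 s = 306000 J/h
Volume treated per hour = 62.8 m^3/h * 1000 = 62800 L/h
dose = 306000 / 62800 = 4.87261 J/L

4.87261 J/L


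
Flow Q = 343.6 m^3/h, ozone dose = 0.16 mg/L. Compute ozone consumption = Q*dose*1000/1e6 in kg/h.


O3 demand (mg/h) = Q * dose * 1000 = 343.6 * 0.16 * 1000 = 54976 mg/h
Convert mg to kg: 54976 / 1e6 = 0.054976 kg/h

0.054976 kg/h


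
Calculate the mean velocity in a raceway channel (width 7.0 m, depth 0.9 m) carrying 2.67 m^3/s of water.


Cross-sectional area = W * d = 7.0 * 0.9 = 6.3 m^2
Velocity = Q / A = 2.67 / 6.3 = 0.42381 m/s

0.42381 m/s


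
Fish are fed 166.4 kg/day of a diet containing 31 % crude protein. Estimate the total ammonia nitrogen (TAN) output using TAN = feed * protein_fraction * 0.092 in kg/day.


Protein in feed = 166.4 * 31/100 = 51.584 kg/day
TAN = protein * 0.092 = 51.584 * 0.092 = 4.745728 kg/day

4.745728 kg/day


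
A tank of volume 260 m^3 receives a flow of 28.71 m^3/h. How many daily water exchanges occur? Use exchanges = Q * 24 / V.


Daily flow volume = 28.71 m^3/h * 24 h = 689.04 m^3/day
Exchanges = daily flow / tank volume = 689.04 / 260 = 2.65015 exchanges/day

2.65015 exchanges/day


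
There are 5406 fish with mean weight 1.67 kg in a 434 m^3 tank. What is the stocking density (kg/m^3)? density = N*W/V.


Total biomass = 5406 fish * 1.67 kg = 9028.02 kg
Density = total biomass / volume = 9028.02 / 434 = 20.8019 kg/m^3

20.8019 kg/m^3


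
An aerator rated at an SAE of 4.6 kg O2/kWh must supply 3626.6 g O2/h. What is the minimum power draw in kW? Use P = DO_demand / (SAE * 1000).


SAE in g O2/kWh = 4.6 * 1000 = 4600 g/kWh
P = DO_demand / SAE_g = 3626.6 / 4600 = 0.788391 kW

0.788391 kW


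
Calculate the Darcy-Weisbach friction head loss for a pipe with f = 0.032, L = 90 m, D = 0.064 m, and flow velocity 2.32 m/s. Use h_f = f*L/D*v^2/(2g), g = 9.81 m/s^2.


v^2 = 2.32^2 = 5.3824 m^2/s^2
L/D = 90/0.064 = 1406.25
h_f = f*(L/D)*v^2/(2g) = 0.032 * 1406.25 * 5.3824 / 19.62 = 12.345 m

12.345 m


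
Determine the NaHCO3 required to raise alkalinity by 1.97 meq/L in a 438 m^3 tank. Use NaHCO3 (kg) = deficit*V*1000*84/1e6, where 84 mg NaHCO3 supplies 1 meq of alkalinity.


Tank volume in L = 438 m^3 * 1000 = 438000 L
Total meq required = 1.97 meq/L * 438000 L = 862860 meq
NaHCO3 mass = 862860 meq * 84 mg/meq / 1e6 = 72.4802 kg

72.4802 kg


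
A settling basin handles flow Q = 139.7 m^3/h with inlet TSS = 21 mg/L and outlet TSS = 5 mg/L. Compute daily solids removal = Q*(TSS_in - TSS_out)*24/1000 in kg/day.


Concentration drop: TSS_in - TSS_out = 21 - 5 = 16 mg/L
Hourly solids removed = Q * dTSS = 139.7 m^3/h * 16 mg/L = 2235.2 g/h  (m^3/h * mg/L = g/h)
Daily solids removed = 2235.2 * 24 = 53644.8 g/day
Convert g to kg: 53644.8 / 1000 = 53.6448 kg/day

53.6448 kg/day


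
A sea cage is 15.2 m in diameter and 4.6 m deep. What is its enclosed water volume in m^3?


r = d/2 = 15.2/2 = 7.6 m
Base area = pi*r^2 = pi*7.6^2 = 181.45839 m^2
Volume = 181.45839 * 4.6 = 834.709 m^3

834.709 m^3


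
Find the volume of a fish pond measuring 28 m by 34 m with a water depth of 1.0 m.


Base area = L * W = 28 * 34 = 952 m^2
Volume = area * depth = 952 * 1.0 = 952 m^3

952 m^3


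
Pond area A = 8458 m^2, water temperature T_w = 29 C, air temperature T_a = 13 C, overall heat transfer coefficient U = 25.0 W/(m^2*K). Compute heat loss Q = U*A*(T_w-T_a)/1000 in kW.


Temperature difference dT = 29 - 13 = 16 K
Heat loss (W) = U * A * dT = 25.0 * 8458 * 16 = 3383200 W
Convert to kW: 3383200 / 1000 = 3383.2 kW

3383.2 kW


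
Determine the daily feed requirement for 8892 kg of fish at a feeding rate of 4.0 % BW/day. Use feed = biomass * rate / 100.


Feeding rate fraction = 4.0% / 100 = 0.04
Daily feed = 8892 kg * 0.04 = 355.68 kg/day

355.68 kg/day


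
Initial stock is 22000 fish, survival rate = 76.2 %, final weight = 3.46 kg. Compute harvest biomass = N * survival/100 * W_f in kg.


Survivors = 22000 * 76.2/100 = 16764 fish
Harvest biomass = survivors * W_f = 16764 * 3.46 = 58003.44 kg

58003.44 kg


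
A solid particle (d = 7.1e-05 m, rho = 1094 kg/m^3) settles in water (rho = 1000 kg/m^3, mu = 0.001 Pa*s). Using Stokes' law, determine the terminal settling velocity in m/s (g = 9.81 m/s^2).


Density difference: rho_p - rho_f = 1094 - 1000 = 94 kg/m^3
d^2 = (7.1e-05)^2 = 5.041e-09 m^2
Numerator = (rho_p - rho_f) * g * d^2 = 94 * 9.81 * 5.041e-09 = 4.6485077e-06
Denominator = 18 * mu = 18 * 0.001 = 0.018
v_s = 4.6485077e-06 / 0.018 = 2.5825e-04 m/s
Check: Re = rho_f * v_s * d / mu = 1000 * 2.5825e-04 * 7.1e-05 / 0.001 = 0.0183 < 1, so Stokes' law applies.

2.5825e-04 m/s


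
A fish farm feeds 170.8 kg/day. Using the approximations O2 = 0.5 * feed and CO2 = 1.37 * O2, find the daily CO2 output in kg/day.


O2 = 170.8 * 0.5 = 85.4
CO2 = 85.4 * 1.37 = 116.998

116.998 kg/day


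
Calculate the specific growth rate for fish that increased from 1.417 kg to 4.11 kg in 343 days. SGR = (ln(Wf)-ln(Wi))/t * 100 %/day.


ln(W_f) = ln(4.11) = 1.413423
ln(W_i) = ln(1.417) = 0.34854196
ln(W_f) - ln(W_i) = 1.413423 - 0.34854196 = 1.064881
SGR = 1.064881 / 343 * 100 = 0.310461 %/day

0.310461 %/day


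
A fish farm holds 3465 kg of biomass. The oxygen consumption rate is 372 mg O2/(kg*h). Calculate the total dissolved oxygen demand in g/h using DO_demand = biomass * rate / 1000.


Total O2 consumption (mg/h) = 3465 kg * 372 mg/(kg*h) = 1288980 mg/h
Convert to g/h: 1288980 / 1000 = 1288.98 g/h

1288.98 g/h


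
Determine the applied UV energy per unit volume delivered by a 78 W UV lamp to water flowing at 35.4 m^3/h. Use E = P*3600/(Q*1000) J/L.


Energy delivered per hour = 78 W * 3600 s = 280800 J/h
Volume treated per hour = 35.4 m^3/h * 1000 = 35400 L/h
dose = 280800 / 35400 = 7.9322 J/L

7.9322 J/L


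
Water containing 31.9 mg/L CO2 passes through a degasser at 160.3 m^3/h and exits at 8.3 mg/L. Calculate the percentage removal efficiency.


CO2_out / CO2_in = 8.3 / 31.9 = 0.26018809
Fraction remaining = 0.26018809
efficiency = (1 - 0.26018809) * 100 = 73.9812 %

73.9812 %


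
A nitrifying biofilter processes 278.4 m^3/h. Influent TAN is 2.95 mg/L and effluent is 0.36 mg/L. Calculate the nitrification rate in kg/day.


Concentration drop: TAN_in - TAN_out = 2.95 - 0.36 = 2.59 mg/L
Hourly TAN removed = Q * dTAN = 278.4 m^3/h * 2.59 mg/L = 721.056 g/h  (m^3/h * mg/L = g/h)
Daily TAN removed = 721.056 * 24 = 17305.344 g/day
Convert to kg/day: 17305.344 / 1000 = 17.305344 kg/day

17.305344 kg/day


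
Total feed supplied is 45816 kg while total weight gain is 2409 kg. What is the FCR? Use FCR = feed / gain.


FCR = feed consumed / weight gained
FCR = 45816 kg / 2409 kg = 19.0187

19.0187


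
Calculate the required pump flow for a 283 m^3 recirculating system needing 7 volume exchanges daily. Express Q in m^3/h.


Daily recirculation volume = 283 m^3 * 7 = 1981 m^3/day
Flow rate Q = daily volume / 24 h = 1981 / 24 = 82.5417 m^3/h

82.5417 m^3/h


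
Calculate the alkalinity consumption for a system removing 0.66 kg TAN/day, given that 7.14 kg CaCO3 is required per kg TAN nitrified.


Alkalinity factor: 7.14 kg CaCO3 consumed per kg TAN nitrified
alk = 0.66 kg TAN * 7.14 = 4.7124 kg CaCO3/day

4.7124 kg CaCO3/day


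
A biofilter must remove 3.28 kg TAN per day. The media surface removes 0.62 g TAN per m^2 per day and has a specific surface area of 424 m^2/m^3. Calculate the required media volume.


A = 3.28*1000 / 0.62 = 5290.3226 m^2
V = 5290.3226 / 424 = 12.4772

12.4772 m^3


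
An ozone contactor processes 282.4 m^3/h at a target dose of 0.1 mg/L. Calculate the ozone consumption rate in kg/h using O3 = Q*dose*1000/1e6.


O3 demand (mg/h) = Q * dose * 1000 = 282.4 * 0.1 * 1000 = 28240 mg/h
Convert mg to kg: 28240 / 1e6 = 0.02824 kg/h

0.02824 kg/h


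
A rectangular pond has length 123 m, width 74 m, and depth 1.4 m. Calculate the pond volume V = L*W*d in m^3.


Base area = L * W = 123 * 74 = 9102 m^2
Volume = area * depth = 9102 * 1.4 = 12742.8 m^3

12742.8 m^3


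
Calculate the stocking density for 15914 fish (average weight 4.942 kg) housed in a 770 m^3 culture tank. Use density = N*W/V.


Total biomass = 15914 fish * 4.942 kg = 78646.988 kg
Density = total biomass / volume = 78646.988 / 770 = 102.139 kg/m^3

102.139 kg/m^3


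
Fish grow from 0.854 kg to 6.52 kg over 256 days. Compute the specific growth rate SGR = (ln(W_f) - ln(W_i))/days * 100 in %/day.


ln(W_f) = ln(6.52) = 1.8748744
ln(W_i) = ln(0.854) = -0.15782409
ln(W_f) - ln(W_i) = 1.8748744 - -0.15782409 = 2.0326985
SGR = 2.0326985 / 256 * 100 = 0.794023 %/day

0.794023 %/day


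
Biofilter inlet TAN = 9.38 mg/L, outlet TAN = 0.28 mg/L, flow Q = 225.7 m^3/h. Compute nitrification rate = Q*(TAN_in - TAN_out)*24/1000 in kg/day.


Concentration drop: TAN_in - TAN_out = 9.38 - 0.28 = 9.1 mg/L
Hourly TAN removed = Q * dTAN = 225.7 m^3/h * 9.1 mg/L = 2053.87 g/h  (m^3/h * mg/L = g/h)
Daily TAN removed = 2053.87 * 24 = 49292.88 g/day
Convert to kg/day: 49292.88 / 1000 = 49.29288 kg/day

49.29288 kg/day


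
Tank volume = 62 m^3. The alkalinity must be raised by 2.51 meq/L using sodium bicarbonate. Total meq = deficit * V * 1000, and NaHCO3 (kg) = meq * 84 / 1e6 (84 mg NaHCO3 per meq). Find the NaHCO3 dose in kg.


Tank volume in L = 62 m^3 * 1000 = 62000 L
Total meq required = 2.51 meq/L * 62000 L = 155620 meq
NaHCO3 mass = 155620 meq * 84 mg/meq / 1e6 = 13.0721 kg

13.0721 kg


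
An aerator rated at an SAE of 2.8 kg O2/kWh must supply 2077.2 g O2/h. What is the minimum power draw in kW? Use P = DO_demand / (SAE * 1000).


SAE in g O2/kWh = 2.8 * 1000 = 2800 g/kWh
P = DO_demand / SAE_g = 2077.2 / 2800 = 0.741857 kW

0.741857 kW


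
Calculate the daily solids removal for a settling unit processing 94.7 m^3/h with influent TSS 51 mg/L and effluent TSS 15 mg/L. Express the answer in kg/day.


Concentration drop: TSS_in - TSS_out = 51 - 15 = 36 mg/L
Hourly solids removed = Q * dTSS = 94.7 m^3/h * 36 mg/L = 3409.2 g/h  (m^3/h * mg/L = g/h)
Daily solids removed = 3409.2 * 24 = 81820.8 g/day
Convert g to kg: 81820.8 / 1000 = 81.8208 kg/day

81.8208 kg/day


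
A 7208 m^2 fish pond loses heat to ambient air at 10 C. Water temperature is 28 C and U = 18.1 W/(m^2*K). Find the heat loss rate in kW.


Temperature difference dT = 28 - 10 = 18 K
Heat loss (W) = U * A * dT = 18.1 * 7208 * 18 = 2348366.4 W
Convert to kW: 2348366.4 / 1000 = 2348.3664 kW

2348.3664 kW


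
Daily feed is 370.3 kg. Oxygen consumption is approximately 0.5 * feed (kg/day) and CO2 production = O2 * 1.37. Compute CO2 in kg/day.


O2 = 370.3 * 0.5 = 185.15
CO2 = 185.15 * 1.37 = 253.6555

253.6555 kg/day


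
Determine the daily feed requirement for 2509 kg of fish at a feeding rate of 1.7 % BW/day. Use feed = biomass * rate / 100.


Feeding rate fraction = 1.7% / 100 = 0.017
Daily feed = 2509 kg * 0.017 = 42.653 kg/day

42.653 kg/day


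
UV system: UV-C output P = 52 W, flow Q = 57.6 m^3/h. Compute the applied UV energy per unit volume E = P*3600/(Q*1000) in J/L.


Energy delivered per hour = 52 W * 3600 s = 187200 J/h
Volume treated per hour = 57.6 m^3/h * 1000 = 57600 L/h
dose = 187200 / 57600 = 3.25 J/L

3.25 J/L


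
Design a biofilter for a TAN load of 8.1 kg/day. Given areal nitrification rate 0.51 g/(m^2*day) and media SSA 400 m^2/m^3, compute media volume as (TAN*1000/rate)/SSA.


A = 8.1*1000 / 0.51 = 15882.353 m^2
V = 15882.353 / 400 = 39.7059

39.7059 m^3


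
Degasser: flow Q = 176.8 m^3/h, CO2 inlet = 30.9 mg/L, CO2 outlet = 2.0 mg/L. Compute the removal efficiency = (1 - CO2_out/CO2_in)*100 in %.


CO2_out / CO2_in = 2.0 / 30.9 = 0.064724919
Fraction remaining = 0.064724919
efficiency = (1 - 0.064724919) * 100 = 93.5275 %

93.5275 %


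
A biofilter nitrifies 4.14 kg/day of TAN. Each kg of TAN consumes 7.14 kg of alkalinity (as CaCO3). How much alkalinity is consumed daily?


Alkalinity factor: 7.14 kg CaCO3 consumed per kg TAN nitrified
alk = 4.14 kg TAN * 7.14 = 29.5596 kg CaCO3/day

29.5596 kg CaCO3/day


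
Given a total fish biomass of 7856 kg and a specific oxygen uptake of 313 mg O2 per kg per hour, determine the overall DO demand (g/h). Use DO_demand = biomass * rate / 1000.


Total O2 consumption (mg/h) = 7856 kg * 313 mg/(kg*h) = 2458928 mg/h
Convert to g/h: 2458928 / 1000 = 2458.928 g/h

2458.928 g/h


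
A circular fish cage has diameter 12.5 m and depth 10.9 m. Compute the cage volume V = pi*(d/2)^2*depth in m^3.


r = d/2 = 12.5/2 = 6.25 m
Base area = pi*r^2 = pi*6.25^2 = 122.71846 m^2
Volume = 122.71846 * 10.9 = 1337.63 m^3

1337.63 m^3


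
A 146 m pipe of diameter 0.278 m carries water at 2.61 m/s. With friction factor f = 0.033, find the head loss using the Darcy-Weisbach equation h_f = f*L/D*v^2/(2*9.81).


v^2 = 2.61^2 = 6.8121 m^2/s^2
L/D = 146/0.278 = 525.17986
h_f = f*(L/D)*v^2/(2g) = 0.033 * 525.17986 * 6.8121 / 19.62 = 6.01733 m

6.01733 m


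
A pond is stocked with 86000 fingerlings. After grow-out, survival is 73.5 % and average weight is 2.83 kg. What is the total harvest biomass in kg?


Survivors = 86000 * 73.5/100 = 63210 fish
Harvest biomass = survivors * W_f = 63210 * 2.83 = 178884.3 kg

178884.3 kg


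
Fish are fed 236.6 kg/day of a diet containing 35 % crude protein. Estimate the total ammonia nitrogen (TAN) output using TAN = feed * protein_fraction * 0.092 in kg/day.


Protein in feed = 236.6 * 35/100 = 82.81 kg/day
TAN = protein * 0.092 = 82.81 * 0.092 = 7.61852 kg/day

7.61852 kg/day


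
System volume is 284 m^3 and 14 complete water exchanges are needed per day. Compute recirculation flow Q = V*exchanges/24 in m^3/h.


Daily recirculation volume = 284 m^3 * 14 = 3976 m^3/day
Flow rate Q = daily volume / 24 h = 3976 / 24 = 165.667 m^3/h

165.667 m^3/h


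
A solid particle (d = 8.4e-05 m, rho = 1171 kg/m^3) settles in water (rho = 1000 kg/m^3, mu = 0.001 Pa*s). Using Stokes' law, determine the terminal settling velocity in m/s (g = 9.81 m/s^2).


Density difference: rho_p - rho_f = 1171 - 1000 = 171 kg/m^3
d^2 = (8.4e-05)^2 = 7.056e-09 m^2
Numerator = (rho_p - rho_f) * g * d^2 = 171 * 9.81 * 7.056e-09 = 1.1836511e-05
Denominator = 18 * mu = 18 * 0.001 = 0.018
v_s = 1.1836511e-05 / 0.018 = 6.57584e-04 m/s
Check: Re = rho_f * v_s * d / mu = 1000 * 6.57584e-04 * 8.4e-05 / 0.001 = 0.0552 < 1, so Stokes' law applies.

6.57584e-04 m/s


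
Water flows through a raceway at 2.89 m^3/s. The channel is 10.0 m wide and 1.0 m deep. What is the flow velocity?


Cross-sectional area = W * d = 10.0 * 1.0 = 10 m^2
Velocity = Q / A = 2.89 / 10 = 0.289 m/s

0.289 m/s


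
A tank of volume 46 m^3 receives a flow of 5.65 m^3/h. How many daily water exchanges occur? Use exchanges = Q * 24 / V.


Daily flow volume = 5.65 m^3/h * 24 h = 135.6 m^3/day
Exchanges = daily flow / tank volume = 135.6 / 46 = 2.94783 exchanges/day

2.94783 exchanges/day


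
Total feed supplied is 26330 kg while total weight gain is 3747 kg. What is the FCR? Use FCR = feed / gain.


FCR = feed consumed / weight gained
FCR = 26330 kg / 3747 kg = 7.02695

7.02695


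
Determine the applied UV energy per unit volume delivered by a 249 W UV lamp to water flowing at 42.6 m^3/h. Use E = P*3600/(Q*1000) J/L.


Energy delivered per hour = 249 W * 3600 s = 896400 J/h
Volume treated per hour = 42.6 m^3/h * 1000 = 42600 L/h
dose = 896400 / 42600 = 21.0423 J/L

21.0423 J/L


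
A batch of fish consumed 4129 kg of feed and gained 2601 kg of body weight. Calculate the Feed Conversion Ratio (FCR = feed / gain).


FCR = feed consumed / weight gained
FCR = 4129 kg / 2601 kg = 1.58747

1.58747


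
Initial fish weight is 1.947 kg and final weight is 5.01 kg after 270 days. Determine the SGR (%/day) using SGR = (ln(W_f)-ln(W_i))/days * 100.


ln(W_f) = ln(5.01) = 1.6114359
ln(W_i) = ln(1.947) = 0.66628973
ln(W_f) - ln(W_i) = 1.6114359 - 0.66628973 = 0.94514617
SGR = 0.94514617 / 270 * 100 = 0.350054 %/day

0.350054 %/day


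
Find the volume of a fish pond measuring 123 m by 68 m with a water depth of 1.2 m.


Base area = L * W = 123 * 68 = 8364 m^2
Volume = area * depth = 8364 * 1.2 = 10036.8 m^3

10036.8 m^3


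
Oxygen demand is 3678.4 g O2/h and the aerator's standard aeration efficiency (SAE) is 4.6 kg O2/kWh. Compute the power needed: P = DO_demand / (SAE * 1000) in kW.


SAE in g O2/kWh = 4.6 * 1000 = 4600 g/kWh
P = DO_demand / SAE_g = 3678.4 / 4600 = 0.799652 kW

0.799652 kW


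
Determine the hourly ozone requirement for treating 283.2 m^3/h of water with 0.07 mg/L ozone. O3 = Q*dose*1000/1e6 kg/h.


O3 demand (mg/h) = Q * dose * 1000 = 283.2 * 0.07 * 1000 = 19824 mg/h
Convert mg to kg: 19824 / 1e6 = 0.019824 kg/h

0.019824 kg/h


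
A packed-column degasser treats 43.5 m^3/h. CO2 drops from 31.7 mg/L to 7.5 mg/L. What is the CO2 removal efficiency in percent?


CO2_out / CO2_in = 7.5 / 31.7 = 0.23659306
Fraction remaining = 0.23659306
efficiency = (1 - 0.23659306) * 100 = 76.3407 %

76.3407 %


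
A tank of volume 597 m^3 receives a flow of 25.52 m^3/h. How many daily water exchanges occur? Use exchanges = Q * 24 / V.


Daily flow volume = 25.52 m^3/h * 24 h = 612.48 m^3/day
Exchanges = daily flow / tank volume = 612.48 / 597 = 1.02593 exchanges/day

1.02593 exchanges/day


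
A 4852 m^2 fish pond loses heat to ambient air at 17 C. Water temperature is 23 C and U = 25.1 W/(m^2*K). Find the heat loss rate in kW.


Temperature difference dT = 23 - 17 = 6 K
Heat loss (W) = U * A * dT = 25.1 * 4852 * 6 = 730711.2 W
Convert to kW: 730711.2 / 1000 = 730.7112 kW

730.7112 kW


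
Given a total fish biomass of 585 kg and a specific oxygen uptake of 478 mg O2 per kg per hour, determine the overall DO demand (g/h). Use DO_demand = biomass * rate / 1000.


Total O2 consumption (mg/h) = 585 kg * 478 mg/(kg*h) = 279630 mg/h
Convert to g/h: 279630 / 1000 = 279.63 g/h

279.63 g/h


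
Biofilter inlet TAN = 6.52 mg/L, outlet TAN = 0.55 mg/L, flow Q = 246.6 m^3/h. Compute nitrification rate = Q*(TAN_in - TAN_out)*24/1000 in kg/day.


Concentration drop: TAN_in - TAN_out = 6.52 - 0.55 = 5.97 mg/L
Hourly TAN removed = Q * dTAN = 246.6 m^3/h * 5.97 mg/L = 1472.202 g/h  (m^3/h * mg/L = g/h)
Daily TAN removed = 1472.202 * 24 = 35332.848 g/day
Convert to kg/day: 35332.848 / 1000 = 35.332848 kg/day

35.332848 kg/day


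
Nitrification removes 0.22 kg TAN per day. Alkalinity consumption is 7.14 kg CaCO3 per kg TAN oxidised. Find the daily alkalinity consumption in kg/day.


Alkalinity factor: 7.14 kg CaCO3 consumed per kg TAN nitrified
alk = 0.22 kg TAN * 7.14 = 1.5708 kg CaCO3/day

1.5708 kg CaCO3/day


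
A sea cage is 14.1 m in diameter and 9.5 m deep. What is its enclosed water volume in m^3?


r = d/2 = 14.1/2 = 7.05 m
Base area = pi*r^2 = pi*7.05^2 = 156.14501 m^2
Volume = 156.14501 * 9.5 = 1483.38 m^3

1483.38 m^3


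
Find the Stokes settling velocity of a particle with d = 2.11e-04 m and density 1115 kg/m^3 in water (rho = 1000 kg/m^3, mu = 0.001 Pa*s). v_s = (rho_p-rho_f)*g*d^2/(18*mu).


Density difference: rho_p - rho_f = 1115 - 1000 = 115 kg/m^3
d^2 = (2.11e-04)^2 = 4.4521e-08 m^2
Numerator = (rho_p - rho_f) * g * d^2 = 115 * 9.81 * 4.4521e-08 = 5.0226366e-05
Denominator = 18 * mu = 18 * 0.001 = 0.018
v_s = 5.0226366e-05 / 0.018 = 0.00279035 m/s
Check: Re = rho_f * v_s * d / mu = 1000 * 0.00279035 * 2.11e-04 / 0.001 = 0.589 < 1, so Stokes' law applies.

0.00279035 m/s


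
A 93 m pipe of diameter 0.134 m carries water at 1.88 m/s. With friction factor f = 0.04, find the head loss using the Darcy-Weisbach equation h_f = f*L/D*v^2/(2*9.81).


v^2 = 1.88^2 = 3.5344 m^2/s^2
L/D = 93/0.134 = 694.02985
h_f = f*(L/D)*v^2/(2g) = 0.04 * 694.02985 * 3.5344 / 19.62 = 5.00098 m

5.00098 m


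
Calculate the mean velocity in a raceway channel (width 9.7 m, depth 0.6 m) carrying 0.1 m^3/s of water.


Cross-sectional area = W * d = 9.7 * 0.6 = 5.82 m^2
Velocity = Q / A = 0.1 / 5.82 = 0.0171821 m/s

0.0171821 m/s


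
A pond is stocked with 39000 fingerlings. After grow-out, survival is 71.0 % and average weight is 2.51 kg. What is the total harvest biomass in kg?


Survivors = 39000 * 71.0/100 = 27690 fish
Harvest biomass = survivors * W_f = 27690 * 2.51 = 69501.9 kg

69501.9 kg


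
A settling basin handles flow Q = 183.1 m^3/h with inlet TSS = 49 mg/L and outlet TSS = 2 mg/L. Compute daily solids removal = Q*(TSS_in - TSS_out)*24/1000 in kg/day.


Concentration drop: TSS_in - TSS_out = 49 - 2 = 47 mg/L
Hourly solids removed = Q * dTSS = 183.1 m^3/h * 47 mg/L = 8605.7 g/h  (m^3/h * mg/L = g/h)
Daily solids removed = 8605.7 * 24 = 206536.8 g/day
Convert g to kg: 206536.8 / 1000 = 206.5368 kg/day

206.5368 kg/day


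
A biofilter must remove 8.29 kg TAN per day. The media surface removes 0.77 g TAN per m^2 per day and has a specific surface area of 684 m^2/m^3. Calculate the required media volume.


A = 8.29*1000 / 0.77 = 10766.234 m^2
V = 10766.234 / 684 = 15.7401

15.7401 m^3


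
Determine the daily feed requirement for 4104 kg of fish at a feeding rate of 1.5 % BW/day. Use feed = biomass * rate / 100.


Feeding rate fraction = 1.5% / 100 = 0.015
Daily feed = 4104 kg * 0.015 = 61.56 kg/day

61.56 kg/day


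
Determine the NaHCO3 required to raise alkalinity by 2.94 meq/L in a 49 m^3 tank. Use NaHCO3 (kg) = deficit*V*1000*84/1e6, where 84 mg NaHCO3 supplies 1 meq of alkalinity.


Tank volume in L = 49 m^3 * 1000 = 49000 L
Total meq required = 2.94 meq/L * 49000 L = 144060 meq
NaHCO3 mass = 144060 meq * 84 mg/meq / 1e6 = 12.101 kg

12.101 kg


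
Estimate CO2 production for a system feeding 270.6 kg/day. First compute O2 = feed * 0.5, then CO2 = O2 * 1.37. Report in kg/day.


O2 = 270.6 * 0.5 = 135.3
CO2 = 135.3 * 1.37 = 185.361

185.361 kg/day


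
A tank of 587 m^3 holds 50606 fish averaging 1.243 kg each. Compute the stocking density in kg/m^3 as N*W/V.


Total biomass = 50606 fish * 1.243 kg = 62903.258 kg
Density = total biomass / volume = 62903.258 / 587 = 107.161 kg/m^3

107.161 kg/m^3


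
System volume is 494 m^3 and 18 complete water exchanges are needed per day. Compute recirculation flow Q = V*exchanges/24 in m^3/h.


Daily recirculation volume = 494 m^3 * 18 = 8892 m^3/day
Flow rate Q = daily volume / 24 h = 8892 / 24 = 370.5 m^3/h

370.5 m^3/h


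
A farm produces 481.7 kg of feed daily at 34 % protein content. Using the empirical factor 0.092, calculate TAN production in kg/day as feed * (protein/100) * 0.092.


Protein in feed = 481.7 * 34/100 = 163.778 kg/day
TAN = protein * 0.092 = 163.778 * 0.092 = 15.067576 kg/day

15.067576 kg/day


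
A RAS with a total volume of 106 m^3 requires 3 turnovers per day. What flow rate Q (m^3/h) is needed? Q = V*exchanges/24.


Daily recirculation volume = 106 m^3 * 3 = 318 m^3/day
Flow rate Q = daily volume / 24 h = 318 / 24 = 13.25 m^3/h

13.25 m^3/h


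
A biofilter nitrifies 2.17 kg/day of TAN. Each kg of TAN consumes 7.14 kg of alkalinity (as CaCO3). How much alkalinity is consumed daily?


Alkalinity factor: 7.14 kg CaCO3 consumed per kg TAN nitrified
alk = 2.17 kg TAN * 7.14 = 15.4938 kg CaCO3/day

15.4938 kg CaCO3/day


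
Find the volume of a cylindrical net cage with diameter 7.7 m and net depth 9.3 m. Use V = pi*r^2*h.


r = d/2 = 7.7/2 = 3.85 m
Base area = pi*r^2 = pi*3.85^2 = 46.566257 m^2
Volume = 46.566257 * 9.3 = 433.066 m^3

433.066 m^3


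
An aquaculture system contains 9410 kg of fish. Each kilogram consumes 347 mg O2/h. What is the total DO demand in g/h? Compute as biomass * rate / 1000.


Total O2 consumption (mg/h) = 9410 kg * 347 mg/(kg*h) = 3265270 mg/h
Convert to g/h: 3265270 / 1000 = 3265.27 g/h

3265.27 g/h


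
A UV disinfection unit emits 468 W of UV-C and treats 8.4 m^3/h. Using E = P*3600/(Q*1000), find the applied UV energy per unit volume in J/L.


Energy delivered per hour = 468 W * 3600 s = 1684800 J/h
Volume treated per hour = 8.4 m^3/h * 1000 = 8400 L/h
dose = 1684800 / 8400 = 200.571 J/L

200.571 J/L


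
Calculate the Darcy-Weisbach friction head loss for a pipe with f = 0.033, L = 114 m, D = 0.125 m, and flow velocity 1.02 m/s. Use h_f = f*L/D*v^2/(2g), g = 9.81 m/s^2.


v^2 = 1.02^2 = 1.0404 m^2/s^2
L/D = 114/0.125 = 912
h_f = f*(L/D)*v^2/(2g) = 0.033 * 912 * 1.0404 / 19.62 = 1.59592 m

1.59592 m


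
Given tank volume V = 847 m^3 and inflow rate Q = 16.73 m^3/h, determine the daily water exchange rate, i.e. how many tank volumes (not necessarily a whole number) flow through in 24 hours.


Daily flow volume = 16.73 m^3/h * 24 h = 401.52 m^3/day
Exchanges = daily flow / tank volume = 401.52 / 847 = 0.47405 exchanges/day

0.47405 exchanges/day


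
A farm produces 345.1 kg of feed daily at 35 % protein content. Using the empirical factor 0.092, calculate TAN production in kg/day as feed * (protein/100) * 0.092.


Protein in feed = 345.1 * 35/100 = 120.785 kg/day
TAN = protein * 0.092 = 120.785 * 0.092 = 11.11222 kg/day

11.11222 kg/day


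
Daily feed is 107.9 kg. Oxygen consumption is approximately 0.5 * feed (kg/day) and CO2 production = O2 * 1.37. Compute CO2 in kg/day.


O2 = 107.9 * 0.5 = 53.95
CO2 = 53.95 * 1.37 = 73.9115

73.9115 kg/day


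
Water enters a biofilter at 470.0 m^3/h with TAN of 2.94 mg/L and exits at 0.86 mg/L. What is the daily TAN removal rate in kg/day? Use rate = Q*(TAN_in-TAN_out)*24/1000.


Concentration drop: TAN_in - TAN_out = 2.94 - 0.86 = 2.08 mg/L
Hourly TAN removed = Q * dTAN = 470.0 m^3/h * 2.08 mg/L = 977.6 g/h  (m^3/h * mg/L = g/h)
Daily TAN removed = 977.6 * 24 = 23462.4 g/day
Convert to kg/day: 23462.4 / 1000 = 23.4624 kg/day

23.4624 kg/day


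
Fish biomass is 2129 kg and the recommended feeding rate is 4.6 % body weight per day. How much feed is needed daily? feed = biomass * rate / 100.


Feeding rate fraction = 4.6% / 100 = 0.046
Daily feed = 2129 kg * 0.046 = 97.934 kg/day

97.934 kg/day


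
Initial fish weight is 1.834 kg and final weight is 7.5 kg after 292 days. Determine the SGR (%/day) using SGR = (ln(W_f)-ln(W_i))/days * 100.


ln(W_f) = ln(7.5) = 2.014903
ln(W_i) = ln(1.834) = 0.60649937
ln(W_f) - ln(W_i) = 2.014903 - 0.60649937 = 1.4084036
SGR = 1.4084036 / 292 * 100 = 0.48233 %/day

0.48233 %/day


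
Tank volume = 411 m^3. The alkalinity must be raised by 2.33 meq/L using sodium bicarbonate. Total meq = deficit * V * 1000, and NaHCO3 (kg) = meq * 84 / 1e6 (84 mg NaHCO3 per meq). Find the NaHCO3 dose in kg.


Tank volume in L = 411 m^3 * 1000 = 411000 L
Total meq required = 2.33 meq/L * 411000 L = 957630 meq
NaHCO3 mass = 957630 meq * 84 mg/meq / 1e6 = 80.4409 kg

80.4409 kg


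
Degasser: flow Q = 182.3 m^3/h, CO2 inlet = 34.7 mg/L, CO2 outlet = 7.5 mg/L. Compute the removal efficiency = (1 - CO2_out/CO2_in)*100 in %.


CO2_out / CO2_in = 7.5 / 34.7 = 0.21613833
Fraction remaining = 0.21613833
efficiency = (1 - 0.21613833) * 100 = 78.3862 %

78.3862 %


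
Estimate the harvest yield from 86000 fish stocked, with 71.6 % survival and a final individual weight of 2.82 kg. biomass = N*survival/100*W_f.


Survivors = 86000 * 71.6/100 = 61576 fish
Harvest biomass = survivors * W_f = 61576 * 2.82 = 173644.32 kg

173644.32 kg


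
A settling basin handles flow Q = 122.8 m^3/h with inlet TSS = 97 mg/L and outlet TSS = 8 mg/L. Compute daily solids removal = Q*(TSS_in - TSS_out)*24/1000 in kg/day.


Concentration drop: TSS_in - TSS_out = 97 - 8 = 89 mg/L
Hourly solids removed = Q * dTSS = 122.8 m^3/h * 89 mg/L = 10929.2 g/h  (m^3/h * mg/L = g/h)
Daily solids removed = 10929.2 * 24 = 262300.8 g/day
Convert g to kg: 262300.8 / 1000 = 262.3008 kg/day

262.3008 kg/day


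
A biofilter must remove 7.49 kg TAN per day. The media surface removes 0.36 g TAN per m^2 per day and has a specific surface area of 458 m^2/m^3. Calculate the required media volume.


A = 7.49*1000 / 0.36 = 20805.556 m^2
V = 20805.556 / 458 = 45.427

45.427 m^3


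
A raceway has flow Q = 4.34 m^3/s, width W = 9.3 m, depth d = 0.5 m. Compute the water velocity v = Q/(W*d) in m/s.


Cross-sectional area = W * d = 9.3 * 0.5 = 4.65 m^2
Velocity = Q / A = 4.34 / 4.65 = 0.933333 m/s

0.933333 m/s


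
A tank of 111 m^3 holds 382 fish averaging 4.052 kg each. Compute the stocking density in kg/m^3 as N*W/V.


Total biomass = 382 fish * 4.052 kg = 1547.864 kg
Density = total biomass / volume = 1547.864 / 111 = 13.9447 kg/m^3

13.9447 kg/m^3


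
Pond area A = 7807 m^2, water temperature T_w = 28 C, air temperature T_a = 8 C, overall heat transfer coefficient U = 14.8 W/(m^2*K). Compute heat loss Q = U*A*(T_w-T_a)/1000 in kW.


Temperature difference dT = 28 - 8 = 20 K
Heat loss (W) = U * A * dT = 14.8 * 7807 * 20 = 2310872 W
Convert to kW: 2310872 / 1000 = 2310.872 kW

2310.872 kW


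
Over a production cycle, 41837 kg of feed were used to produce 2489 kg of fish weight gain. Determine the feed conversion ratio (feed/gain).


FCR = feed consumed / weight gained
FCR = 41837 kg / 2489 kg = 16.8088

16.8088


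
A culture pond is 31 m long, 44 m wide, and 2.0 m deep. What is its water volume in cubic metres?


Base area = L * W = 31 * 44 = 1364 m^2
Volume = area * depth = 1364 * 2.0 = 2728 m^3

2728 m^3


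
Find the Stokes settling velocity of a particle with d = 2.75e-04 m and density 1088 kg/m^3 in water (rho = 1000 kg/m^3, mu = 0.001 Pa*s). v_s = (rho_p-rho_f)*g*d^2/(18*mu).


Density difference: rho_p - rho_f = 1088 - 1000 = 88 kg/m^3
d^2 = (2.75e-04)^2 = 7.5625e-08 m^2
Numerator = (rho_p - rho_f) * g * d^2 = 88 * 9.81 * 7.5625e-08 = 6.528555e-05
Denominator = 18 * mu = 18 * 0.001 = 0.018
v_s = 6.528555e-05 / 0.018 = 0.00362697 m/s
Check: Re = rho_f * v_s * d / mu = 1000 * 0.00362697 * 2.75e-04 / 0.001 = 0.997 < 1, so Stokes' law applies.

0.00362697 m/s


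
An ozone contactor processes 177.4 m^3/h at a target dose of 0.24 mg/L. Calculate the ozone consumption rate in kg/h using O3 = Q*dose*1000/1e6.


O3 demand (mg/h) = Q * dose * 1000 = 177.4 * 0.24 * 1000 = 42576 mg/h
Convert mg to kg: 42576 / 1e6 = 0.042576 kg/h

0.042576 kg/h


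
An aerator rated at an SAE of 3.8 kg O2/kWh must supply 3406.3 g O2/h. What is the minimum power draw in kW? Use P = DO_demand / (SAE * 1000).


SAE in g O2/kWh = 3.8 * 1000 = 3800 g/kWh
P = DO_demand / SAE_g = 3406.3 / 3800 = 0.896395 kW

0.896395 kW


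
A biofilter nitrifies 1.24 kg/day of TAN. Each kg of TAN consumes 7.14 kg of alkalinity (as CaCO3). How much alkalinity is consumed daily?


Alkalinity factor: 7.14 kg CaCO3 consumed per kg TAN nitrified
alk = 1.24 kg TAN * 7.14 = 8.8536 kg CaCO3/day

8.8536 kg CaCO3/day


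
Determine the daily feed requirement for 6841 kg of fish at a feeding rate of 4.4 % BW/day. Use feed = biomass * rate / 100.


Feeding rate fraction = 4.4% / 100 = 0.044
Daily feed = 6841 kg * 0.044 = 301.004 kg/day

301.004 kg/day


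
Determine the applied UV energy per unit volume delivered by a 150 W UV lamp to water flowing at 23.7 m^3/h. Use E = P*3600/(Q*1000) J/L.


Energy delivered per hour = 150 W * 3600 s = 540000 J/h
Volume treated per hour = 23.7 m^3/h * 1000 = 23700 L/h
dose = 540000 / 23700 = 22.7848 J/L

22.7848 J/L


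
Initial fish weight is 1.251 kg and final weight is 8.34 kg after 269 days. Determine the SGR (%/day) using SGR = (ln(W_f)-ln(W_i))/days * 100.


ln(W_f) = ln(8.34) = 2.1210632
ln(W_i) = ln(1.251) = 0.22394323
ln(W_f) - ln(W_i) = 2.1210632 - 0.22394323 = 1.89712
SGR = 1.89712 / 269 * 100 = 0.705249 %/day

0.705249 %/day


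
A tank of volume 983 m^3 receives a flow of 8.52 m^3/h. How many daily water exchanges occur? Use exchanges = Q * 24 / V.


Daily flow volume = 8.52 m^3/h * 24 h = 204.48 m^3/day
Exchanges = daily flow / tank volume = 204.48 / 983 = 0.208016 exchanges/day

0.208016 exchanges/day


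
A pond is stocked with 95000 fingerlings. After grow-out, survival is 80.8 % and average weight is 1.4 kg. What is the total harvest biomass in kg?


Survivors = 95000 * 80.8/100 = 76760 fish
Harvest biomass = survivors * W_f = 76760 * 1.4 = 107464 kg

107464 kg


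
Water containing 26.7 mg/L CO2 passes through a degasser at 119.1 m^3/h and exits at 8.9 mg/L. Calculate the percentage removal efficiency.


CO2_out / CO2_in = 8.9 / 26.7 = 0.33333333
Fraction remaining = 0.33333333
efficiency = (1 - 0.33333333) * 100 = 66.6667 %

66.6667 %
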